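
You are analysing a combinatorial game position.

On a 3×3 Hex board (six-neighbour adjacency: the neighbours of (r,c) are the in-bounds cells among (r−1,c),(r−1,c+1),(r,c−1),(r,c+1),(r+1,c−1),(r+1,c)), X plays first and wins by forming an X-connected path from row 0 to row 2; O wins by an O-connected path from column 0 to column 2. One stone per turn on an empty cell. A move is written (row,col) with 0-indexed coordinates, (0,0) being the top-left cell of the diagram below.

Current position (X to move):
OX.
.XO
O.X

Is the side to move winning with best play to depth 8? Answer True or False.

X winning at [OX./.XO/O.X]: True

ply 1, X at OX./.XO/O.X | (0,2)=-1→OXX/.XO/O.X; (1,0)=-1→OX./XXO/O.X; (2,1)=+1→OX./.XO/OXX*
ply 2: OX./.XO/OXX is terminal -1 (O); from OX./.XO/O.X depth 8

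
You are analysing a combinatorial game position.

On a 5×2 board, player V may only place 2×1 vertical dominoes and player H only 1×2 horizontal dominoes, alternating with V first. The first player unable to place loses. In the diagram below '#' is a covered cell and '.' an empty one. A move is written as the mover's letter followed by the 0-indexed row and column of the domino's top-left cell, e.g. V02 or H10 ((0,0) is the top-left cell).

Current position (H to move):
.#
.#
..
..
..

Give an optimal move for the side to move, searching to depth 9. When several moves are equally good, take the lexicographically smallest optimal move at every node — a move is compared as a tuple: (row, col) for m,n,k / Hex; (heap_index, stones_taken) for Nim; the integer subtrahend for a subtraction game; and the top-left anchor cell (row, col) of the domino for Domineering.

H's best at [.#/.#/../../..]: H30

[.#/.#/../../..] H move#1: H20:-1/.#/.#/##/../.., H30:+1/.#/.#/../##/..*, H40:-1/.#/.#/../../##
[.#/.#/../##/..] V move#2: V00:-1/##/##/../##/..*, V10:-1/.#/##/#./##/..
[##/##/../##/..] H move#3: H20:+1/##/##/##/##/..*, H40:+1/##/##/../##/##
[##/##/##/##/..] end (terminal -1, V#4); searched .#/.#/../../.. to 9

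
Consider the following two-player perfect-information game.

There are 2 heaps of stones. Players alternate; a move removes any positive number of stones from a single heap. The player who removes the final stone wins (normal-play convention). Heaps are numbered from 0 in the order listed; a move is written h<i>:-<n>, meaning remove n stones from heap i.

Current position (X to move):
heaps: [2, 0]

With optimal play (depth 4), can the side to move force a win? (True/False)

p1 X@[(2,0)]: h0:-1[(1,0)]-1 h0:-2[(0,0)]+1*
p2 O@[(0,0)] terminal -1; root [(2,0)] d4

X winning at [(2,0)]: True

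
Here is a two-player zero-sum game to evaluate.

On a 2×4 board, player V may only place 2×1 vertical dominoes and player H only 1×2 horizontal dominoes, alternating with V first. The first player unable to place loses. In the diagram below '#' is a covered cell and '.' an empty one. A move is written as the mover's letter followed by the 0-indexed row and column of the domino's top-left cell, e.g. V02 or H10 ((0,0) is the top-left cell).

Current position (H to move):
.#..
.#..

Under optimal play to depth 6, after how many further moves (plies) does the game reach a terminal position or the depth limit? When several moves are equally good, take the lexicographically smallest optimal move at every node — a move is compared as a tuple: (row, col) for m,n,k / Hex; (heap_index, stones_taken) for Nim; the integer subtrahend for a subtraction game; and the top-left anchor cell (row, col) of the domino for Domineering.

PV length from [.#../.#..]: 3 plies

ply 1, H at .#../.#.. | H02=+1→.###/.#..*; H12=+1→.#../.###
ply 2, V at .###/.#.. | V00=-1→####/##..*
ply 3, H at ####/##.. | H12=+1→####/####*
ply 4: ####/#### is terminal -1 (V); from .#../.#.. depth 6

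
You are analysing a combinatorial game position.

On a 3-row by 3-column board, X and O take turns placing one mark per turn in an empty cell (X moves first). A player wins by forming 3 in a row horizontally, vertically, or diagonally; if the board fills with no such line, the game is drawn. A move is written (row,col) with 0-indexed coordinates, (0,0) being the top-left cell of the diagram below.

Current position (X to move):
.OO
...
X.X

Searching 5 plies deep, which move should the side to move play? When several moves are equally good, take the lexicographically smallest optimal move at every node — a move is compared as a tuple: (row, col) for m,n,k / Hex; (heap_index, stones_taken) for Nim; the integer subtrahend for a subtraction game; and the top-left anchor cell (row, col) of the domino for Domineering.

X's best at [.OO/.../X.X]: (0,0)

p1 X@[.OO/.../X.X]: (0,0)[XOO/.../X.X]+1* (1,0)[.OO/X../X.X]-1 (1,1)[.OO/.X./X.X]-1 (1,2)[.OO/..X/X.X]-1 (2,1)[.OO/.../XXX]+1
p2 O@[XOO/.../X.X]: (1,0)[XOO/O../X.X]-1* (1,1)[XOO/.O./X.X]-1 (1,2)[XOO/..O/X.X]-1 (2,1)[XOO/.../XOX]-1
p3 X@[XOO/O../X.X]: (1,1)[XOO/OX./X.X]+1* (1,2)[XOO/O.X/X.X]+1 (2,1)[XOO/O../XXX]+1
p4 O@[XOO/OX./X.X] terminal -1; root [.OO/.../X.X] d5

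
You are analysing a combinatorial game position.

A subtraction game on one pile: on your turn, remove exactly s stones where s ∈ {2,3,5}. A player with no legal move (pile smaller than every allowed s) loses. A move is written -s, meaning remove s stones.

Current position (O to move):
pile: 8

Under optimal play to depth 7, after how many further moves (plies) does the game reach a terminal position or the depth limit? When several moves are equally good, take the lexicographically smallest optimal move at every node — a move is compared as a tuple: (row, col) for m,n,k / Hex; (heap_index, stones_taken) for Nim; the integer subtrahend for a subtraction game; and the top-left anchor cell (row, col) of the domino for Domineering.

PV length from [8]: 2 plies

ply 1, O at 8 | -2=-1→6*; -3=-1→5; -5=-1→3
ply 2, X at 6 | -2=-1→4; -3=-1→3; -5=+1→1*
ply 3: 1 is terminal -1 (O); from 8 depth 7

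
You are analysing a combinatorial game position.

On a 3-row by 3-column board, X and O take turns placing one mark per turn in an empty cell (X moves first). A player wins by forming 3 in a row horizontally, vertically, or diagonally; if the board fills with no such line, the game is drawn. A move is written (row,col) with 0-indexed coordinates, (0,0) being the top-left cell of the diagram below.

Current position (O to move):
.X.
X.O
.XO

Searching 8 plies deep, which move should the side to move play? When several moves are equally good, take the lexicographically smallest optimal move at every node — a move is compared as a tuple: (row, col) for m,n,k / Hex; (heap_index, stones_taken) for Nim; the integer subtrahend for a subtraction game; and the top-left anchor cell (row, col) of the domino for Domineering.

O's best at [.X./X.O/.XO]: (0,2)

p1 O@[.X./X.O/.XO]: (0,0)[OX./X.O/.XO]-1 (0,2)[.XO/X.O/.XO]+1* (1,1)[.X./XOO/.XO]+1 (2,0)[.X./X.O/OXO]-1
p2 X@[.XO/X.O/.XO] terminal -1; root [.X./X.O/.XO] d8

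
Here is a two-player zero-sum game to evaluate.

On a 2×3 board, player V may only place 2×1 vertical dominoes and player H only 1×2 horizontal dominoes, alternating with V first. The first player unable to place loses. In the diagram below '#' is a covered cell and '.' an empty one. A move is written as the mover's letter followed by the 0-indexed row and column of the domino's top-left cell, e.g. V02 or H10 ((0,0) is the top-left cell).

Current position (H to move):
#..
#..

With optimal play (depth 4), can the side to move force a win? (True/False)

p1 H@[#../#..]: H01[###/#..]+1* H11[#../###]+1
p2 V@[###/#..] terminal -1; root [#../#..] d4

H winning at [#../#..]: True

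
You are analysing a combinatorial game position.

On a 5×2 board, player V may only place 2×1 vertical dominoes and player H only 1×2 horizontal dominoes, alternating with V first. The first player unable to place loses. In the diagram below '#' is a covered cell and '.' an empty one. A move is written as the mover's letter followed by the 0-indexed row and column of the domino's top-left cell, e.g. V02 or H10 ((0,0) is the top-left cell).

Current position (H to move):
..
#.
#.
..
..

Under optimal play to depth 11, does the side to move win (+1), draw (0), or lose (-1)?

ply 1, H at ../#./#./../.. | H00=-1→##/#./#./../..; H30=+1→../#./#./##/..*; H40=+1→../#./#./../##
ply 2, V at ../#./#./##/.. | V01=-1→.#/##/#./##/..*; V11=-1→../##/##/##/..
ply 3, H at .#/##/#./##/.. | H40=+1→.#/##/#./##/##*
ply 4: .#/##/#./##/## is terminal -1 (V); from ../#./#./../.. depth 11

value(../#./#./../.., H) = +1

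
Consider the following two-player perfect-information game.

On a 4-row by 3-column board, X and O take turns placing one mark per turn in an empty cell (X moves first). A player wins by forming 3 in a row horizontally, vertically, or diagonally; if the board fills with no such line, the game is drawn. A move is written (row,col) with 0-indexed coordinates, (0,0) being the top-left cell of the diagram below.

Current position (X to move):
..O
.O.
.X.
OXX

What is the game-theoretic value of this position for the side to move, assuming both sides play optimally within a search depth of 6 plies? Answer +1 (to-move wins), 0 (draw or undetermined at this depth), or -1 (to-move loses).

value(..O/.O./.X./OXX, X) = +1

p1 X@[..O/.O./.X./OXX]: (0,0)[X.O/.O./.X./OXX]-1 (0,1)[.XO/.O./.X./OXX]-1 (1,0)[..O/XO./.X./OXX]+1* (1,2)[..O/.OX/.X./OXX]-1 (2,0)[..O/.O./XX./OXX]+1 (2,2)[..O/.O./.XX/OXX]-1
p2 O@[..O/XO./.X./OXX] terminal -1; root [..O/.O./.X./OXX] d6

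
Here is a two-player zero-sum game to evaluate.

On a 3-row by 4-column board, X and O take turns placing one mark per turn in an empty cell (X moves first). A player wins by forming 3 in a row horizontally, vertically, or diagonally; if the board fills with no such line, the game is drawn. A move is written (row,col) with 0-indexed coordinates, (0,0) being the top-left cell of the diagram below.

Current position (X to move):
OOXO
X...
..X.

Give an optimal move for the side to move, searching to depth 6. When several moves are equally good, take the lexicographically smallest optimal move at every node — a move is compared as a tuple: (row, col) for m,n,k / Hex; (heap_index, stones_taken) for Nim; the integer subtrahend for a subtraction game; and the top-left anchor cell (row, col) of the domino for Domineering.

[OOXO/X.../..X.] X move#1: (1,1):+1/OOXO/XX../..X.*, (1,2):+1/OOXO/X.X./..X., (1,3):-1/OOXO/X..X/..X., (2,0):+1/OOXO/X.../X.X., (2,1):+1/OOXO/X.../.XX., (2,3):+1/OOXO/X.../..XX
[OOXO/XX../..X.] O move#2: (1,2):-1/OOXO/XXO./..X.*, (1,3):-1/OOXO/XX.O/..X., (2,0):-1/OOXO/XX../O.X., (2,1):-1/OOXO/XX../.OX., (2,3):-1/OOXO/XX../..XO
[OOXO/XXO./..X.] X move#3: (1,3):-1/OOXO/XXOX/..X., (2,0):+1/OOXO/XXO./X.X.*, (2,1):-1/OOXO/XXO./.XX., (2,3):-1/OOXO/XXO./..XX
[OOXO/XXO./X.X.] end (terminal -1, O#4); searched OOXO/X.../..X. to 6

X's best at [OOXO/X.../..X.]: (1,1)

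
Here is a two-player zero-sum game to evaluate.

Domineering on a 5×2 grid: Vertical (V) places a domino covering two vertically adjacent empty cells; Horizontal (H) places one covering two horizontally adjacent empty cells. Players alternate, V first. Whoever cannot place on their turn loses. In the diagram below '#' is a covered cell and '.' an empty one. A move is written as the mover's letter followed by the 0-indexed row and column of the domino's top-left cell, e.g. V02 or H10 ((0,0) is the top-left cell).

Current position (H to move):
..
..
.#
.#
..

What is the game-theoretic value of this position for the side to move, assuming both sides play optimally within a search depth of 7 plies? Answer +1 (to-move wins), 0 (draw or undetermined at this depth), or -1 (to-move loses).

value(../../.#/.#/.., H) = +1

ply 1, H at ../../.#/.#/.. | H00=+1→##/../.#/.#/..*; H10=+1→../##/.#/.#/..; H40=-1→../../.#/.#/##
ply 2, V at ##/../.#/.#/.. | V10=-1→##/#./##/.#/..*; V20=-1→##/../##/##/..; V30=-1→##/../.#/##/#.
ply 3, H at ##/#./##/.#/.. | H40=+1→##/#./##/.#/##*
ply 4: ##/#./##/.#/## is terminal -1 (V); from ../../.#/.#/.. depth 7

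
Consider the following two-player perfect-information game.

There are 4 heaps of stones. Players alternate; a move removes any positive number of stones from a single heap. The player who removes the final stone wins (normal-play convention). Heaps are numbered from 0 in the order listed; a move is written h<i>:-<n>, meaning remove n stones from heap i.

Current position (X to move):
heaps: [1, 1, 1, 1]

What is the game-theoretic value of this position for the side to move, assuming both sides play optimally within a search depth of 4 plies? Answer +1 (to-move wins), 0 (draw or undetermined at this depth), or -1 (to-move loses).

value((1,1,1,1), X) = -1

ply 1, X at (1,1,1,1) | h0:-1=-1→(0,1,1,1)*; h1:-1=-1→(1,0,1,1); h2:-1=-1→(1,1,0,1); h3:-1=-1→(1,1,1,0)
ply 2, O at (0,1,1,1) | h1:-1=+1→(0,0,1,1)*; h2:-1=+1→(0,1,0,1); h3:-1=+1→(0,1,1,0)
ply 3, X at (0,0,1,1) | h2:-1=-1→(0,0,0,1)*; h3:-1=-1→(0,0,1,0)
ply 4, O at (0,0,0,1) | h3:-1=+1→(0,0,0,0)*
ply 5: (0,0,0,0) is terminal -1 (X); from (1,1,1,1) depth 4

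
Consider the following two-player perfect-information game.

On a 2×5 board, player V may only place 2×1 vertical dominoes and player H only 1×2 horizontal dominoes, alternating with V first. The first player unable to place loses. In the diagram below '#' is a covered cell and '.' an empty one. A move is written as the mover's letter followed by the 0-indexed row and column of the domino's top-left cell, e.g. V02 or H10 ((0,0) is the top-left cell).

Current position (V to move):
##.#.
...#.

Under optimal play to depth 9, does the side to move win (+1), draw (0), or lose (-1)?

[##.#./...#.] V move#1: V02:+1/####./..##.*, V04:-1/##.##/...##
[####./..##.] H move#2: H10:-1/####./####.*
[####./####.] V move#3: V04:+1/#####/#####*
[#####/#####] end (terminal -1, H#4); searched ##.#./...#. to 9

value(##.#./...#., V) = +1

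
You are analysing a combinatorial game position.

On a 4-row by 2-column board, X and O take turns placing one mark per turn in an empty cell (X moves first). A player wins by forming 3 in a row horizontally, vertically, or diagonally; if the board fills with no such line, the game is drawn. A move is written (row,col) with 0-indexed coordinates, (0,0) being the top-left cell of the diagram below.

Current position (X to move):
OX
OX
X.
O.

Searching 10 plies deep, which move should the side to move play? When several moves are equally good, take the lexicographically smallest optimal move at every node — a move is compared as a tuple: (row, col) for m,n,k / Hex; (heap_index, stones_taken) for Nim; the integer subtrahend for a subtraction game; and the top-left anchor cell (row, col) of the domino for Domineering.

[OX/OX/X./O.] X move#1: (2,1):+1/OX/OX/XX/O.*, (3,1):+0/OX/OX/X./OX
[OX/OX/XX/O.] end (terminal -1, O#2); searched OX/OX/X./O. to 10

X's best at [OX/OX/X./O.]: (2,1)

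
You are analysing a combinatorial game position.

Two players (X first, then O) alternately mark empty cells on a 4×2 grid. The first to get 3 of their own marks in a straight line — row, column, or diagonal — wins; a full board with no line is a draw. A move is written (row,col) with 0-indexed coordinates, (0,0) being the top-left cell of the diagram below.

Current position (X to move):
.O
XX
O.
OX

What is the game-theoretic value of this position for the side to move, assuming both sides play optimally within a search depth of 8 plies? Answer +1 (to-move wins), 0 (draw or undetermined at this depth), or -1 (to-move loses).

value(.O/XX/O./OX, X) = +1

ply 1, X at .O/XX/O./OX | (0,0)=+0→XO/XX/O./OX; (2,1)=+1→.O/XX/OX/OX*
ply 2: .O/XX/OX/OX is terminal -1 (O); from .O/XX/O./OX depth 8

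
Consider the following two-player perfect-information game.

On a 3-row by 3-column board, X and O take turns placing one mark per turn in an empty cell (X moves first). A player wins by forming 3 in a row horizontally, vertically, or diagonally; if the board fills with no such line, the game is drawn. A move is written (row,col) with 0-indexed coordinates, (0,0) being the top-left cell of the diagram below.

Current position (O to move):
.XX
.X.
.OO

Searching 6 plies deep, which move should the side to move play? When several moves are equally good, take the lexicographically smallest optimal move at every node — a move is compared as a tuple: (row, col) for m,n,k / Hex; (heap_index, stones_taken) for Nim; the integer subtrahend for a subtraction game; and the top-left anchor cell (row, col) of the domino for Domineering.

p1 O@[.XX/.X./.OO]: (0,0)[OXX/.X./.OO]-1 (1,0)[.XX/OX./.OO]-1 (1,2)[.XX/.XO/.OO]-1 (2,0)[.XX/.X./OOO]+1*
p2 X@[.XX/.X./OOO] terminal -1; root [.XX/.X./.OO] d6

O's best at [.XX/.X./.OO]: (2,0)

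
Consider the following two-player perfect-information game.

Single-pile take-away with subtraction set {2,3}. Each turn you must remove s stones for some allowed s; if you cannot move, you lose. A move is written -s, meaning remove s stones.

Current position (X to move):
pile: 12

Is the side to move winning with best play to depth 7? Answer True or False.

X winning at [12]: True

ply 1, X at 12 | -2=+1→10*; -3=-1→9
ply 2, O at 10 | -2=-1→8*; -3=-1→7
ply 3, X at 8 | -2=+1→6*; -3=+1→5
ply 4, O at 6 | -2=-1→4*; -3=-1→3
ply 5, X at 4 | -2=-1→2; -3=+1→1*
ply 6: 1 is terminal -1 (O); from 12 depth 7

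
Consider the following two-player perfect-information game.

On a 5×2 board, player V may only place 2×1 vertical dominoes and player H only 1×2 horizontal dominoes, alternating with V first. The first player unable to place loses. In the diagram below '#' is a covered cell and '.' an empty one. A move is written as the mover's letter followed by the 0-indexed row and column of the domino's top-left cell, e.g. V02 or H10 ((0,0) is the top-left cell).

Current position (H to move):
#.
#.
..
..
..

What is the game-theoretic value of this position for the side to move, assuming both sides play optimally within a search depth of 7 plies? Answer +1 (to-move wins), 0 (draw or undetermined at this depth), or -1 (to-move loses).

p1 H@[#./#./../../..]: H20[#./#./##/../..]-1 H30[#./#./../##/..]+1* H40[#./#./../../##]-1
p2 V@[#./#./../##/..]: V01[##/##/../##/..]-1* V11[#./##/.#/##/..]-1
p3 H@[##/##/../##/..]: H20[##/##/##/##/..]+1* H40[##/##/../##/##]+1
p4 V@[##/##/##/##/..] terminal -1; root [#./#./../../..] d7

value(#./#./../../.., H) = +1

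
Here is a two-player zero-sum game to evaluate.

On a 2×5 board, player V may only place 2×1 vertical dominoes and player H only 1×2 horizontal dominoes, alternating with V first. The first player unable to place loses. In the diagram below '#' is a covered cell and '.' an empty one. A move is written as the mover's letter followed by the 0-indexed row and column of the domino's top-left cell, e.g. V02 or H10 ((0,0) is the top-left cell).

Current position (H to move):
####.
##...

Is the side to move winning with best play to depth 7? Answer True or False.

H winning at [####./##...]: True

[####./##...] H move#1: H12:-1/####./####., H13:+1/####./##.##*
[####./##.##] end (terminal -1, V#2); searched ####./##... to 7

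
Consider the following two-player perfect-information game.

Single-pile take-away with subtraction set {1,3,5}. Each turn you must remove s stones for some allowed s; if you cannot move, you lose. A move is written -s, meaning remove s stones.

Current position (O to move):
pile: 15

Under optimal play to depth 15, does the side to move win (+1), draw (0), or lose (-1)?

[15] O move#1: -1:+1/14*, -3:+1/12, -5:+1/10
[14] X move#2: -1:-1/13*, -3:-1/11, -5:-1/9
[13] O move#3: -1:+1/12*, -3:+1/10, -5:+1/8
[12] X move#4: -1:-1/11*, -3:-1/9, -5:-1/7
[11] O move#5: -1:+1/10*, -3:+1/8, -5:+1/6
[10] X move#6: -1:-1/9*, -3:-1/7, -5:-1/5
[9] O move#7: -1:+1/8*, -3:+1/6, -5:+1/4
[8] X move#8: -1:-1/7*, -3:-1/5, -5:-1/3
[7] O move#9: -1:+1/6*, -3:+1/4, -5:+1/2
[6] X move#10: -1:-1/5*, -3:-1/3, -5:-1/1
[5] O move#11: -1:+1/4*, -3:+1/2, -5:+1/0
[4] X move#12: -1:-1/3*, -3:-1/1
[3] O move#13: -1:+1/2*, -3:+1/0
[2] X move#14: -1:-1/1*
[1] O move#15: -1:+1/0*
[0] end (terminal -1, X#16); searched 15 to 15

value(15, O) = +1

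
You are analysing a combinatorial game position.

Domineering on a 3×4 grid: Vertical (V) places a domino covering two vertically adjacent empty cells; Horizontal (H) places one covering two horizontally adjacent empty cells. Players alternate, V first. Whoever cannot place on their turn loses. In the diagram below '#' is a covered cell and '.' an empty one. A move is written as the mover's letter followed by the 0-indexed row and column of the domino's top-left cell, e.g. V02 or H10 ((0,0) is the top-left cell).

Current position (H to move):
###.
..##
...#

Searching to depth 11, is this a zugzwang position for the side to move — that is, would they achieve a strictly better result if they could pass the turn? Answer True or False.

zugzwang(###./..##/...#, H) = False

[###./..##/...#] H move#1: H10:+1/###./####/...#*, H20:+1/###./..##/##.#, H21:-1/###./..##/.###
[###./####/...#] end (terminal -1, V#2); searched ###./..##/...# to 11
suppose H passes — search the same position with V to move:
pass> [###./..##/...#] V move#1: V10:-1/###./#.##/#..#, V11:+1/###./.###/.#.#*
pass> [###./.###/.#.#] end (terminal -1, H#2); searched ###./..##/...# to 11
for H: play +1, pass -1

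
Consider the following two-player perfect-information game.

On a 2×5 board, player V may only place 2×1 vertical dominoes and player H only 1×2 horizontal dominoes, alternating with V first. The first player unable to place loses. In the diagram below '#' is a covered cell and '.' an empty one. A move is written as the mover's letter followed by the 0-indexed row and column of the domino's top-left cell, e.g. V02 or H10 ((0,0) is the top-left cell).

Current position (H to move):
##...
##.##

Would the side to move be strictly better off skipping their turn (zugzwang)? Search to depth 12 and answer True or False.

[##.../##.##] H move#1: H02:+1/####./##.##*, H03:-1/##.##/##.##
[####./##.##] end (terminal -1, V#2); searched ##.../##.## to 12
suppose H passes — search the same position with V to move:
pass> [##.../##.##] V move#1: V02:-1/###../#####*
pass> [###../#####] H move#2: H03:+1/#####/#####*
pass> [#####/#####] end (terminal -1, V#3); searched ##.../##.## to 12
for H: play +1, pass +1

zugzwang(##.../##.##, H) = False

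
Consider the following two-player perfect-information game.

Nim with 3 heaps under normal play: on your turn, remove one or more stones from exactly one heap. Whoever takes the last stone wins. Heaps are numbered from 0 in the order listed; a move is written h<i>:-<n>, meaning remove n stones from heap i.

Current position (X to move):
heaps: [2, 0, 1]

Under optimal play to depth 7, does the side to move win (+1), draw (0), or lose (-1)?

value((2,0,1), X) = +1

ply 1, X at (2,0,1) | h0:-1=+1→(1,0,1)*; h0:-2=-1→(0,0,1); h2:-1=-1→(2,0,0)
ply 2, O at (1,0,1) | h0:-1=-1→(0,0,1)*; h2:-1=-1→(1,0,0)
ply 3, X at (0,0,1) | h2:-1=+1→(0,0,0)*
ply 4: (0,0,0) is terminal -1 (O); from (2,0,1) depth 7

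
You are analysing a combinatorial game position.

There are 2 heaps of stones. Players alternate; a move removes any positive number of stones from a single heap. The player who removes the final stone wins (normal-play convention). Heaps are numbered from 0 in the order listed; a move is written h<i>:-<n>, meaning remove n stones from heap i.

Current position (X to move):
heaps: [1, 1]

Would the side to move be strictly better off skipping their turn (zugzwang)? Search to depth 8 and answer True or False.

ply 1, X at (1,1) | h0:-1=-1→(0,1)*; h1:-1=-1→(1,0)
ply 2, O at (0,1) | h1:-1=+1→(0,0)*
ply 3: (0,0) is terminal -1 (X); from (1,1) depth 8
pass branch (O moves first from the same position):
  | ply 1, O at (1,1) | h0:-1=-1→(0,1)*; h1:-1=-1→(1,0)
  | ply 2, X at (0,1) | h1:-1=+1→(0,0)*
  | ply 3: (0,0) is terminal -1 (O); from (1,1) depth 8
X moving scores -1; X passing scores +1

zugzwang((1,1), X) = True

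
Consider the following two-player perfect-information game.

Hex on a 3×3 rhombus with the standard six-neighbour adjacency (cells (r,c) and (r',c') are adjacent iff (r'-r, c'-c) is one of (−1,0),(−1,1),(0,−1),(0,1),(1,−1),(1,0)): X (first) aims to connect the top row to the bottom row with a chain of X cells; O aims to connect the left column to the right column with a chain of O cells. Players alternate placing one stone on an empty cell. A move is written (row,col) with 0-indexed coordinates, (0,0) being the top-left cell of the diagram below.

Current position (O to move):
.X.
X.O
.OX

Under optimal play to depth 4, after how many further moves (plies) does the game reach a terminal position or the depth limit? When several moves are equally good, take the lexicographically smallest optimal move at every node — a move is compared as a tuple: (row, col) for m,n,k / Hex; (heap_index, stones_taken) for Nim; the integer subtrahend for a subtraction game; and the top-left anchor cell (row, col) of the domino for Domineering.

PV length from [.X./X.O/.OX]: 1 ply

ply 1, O at .X./X.O/.OX | (0,0)=-1→OX./X.O/.OX; (0,2)=-1→.XO/X.O/.OX; (1,1)=-1→.X./XOO/.OX; (2,0)=+1→.X./X.O/OOX*
ply 2: .X./X.O/OOX is terminal -1 (X); from .X./X.O/.OX depth 4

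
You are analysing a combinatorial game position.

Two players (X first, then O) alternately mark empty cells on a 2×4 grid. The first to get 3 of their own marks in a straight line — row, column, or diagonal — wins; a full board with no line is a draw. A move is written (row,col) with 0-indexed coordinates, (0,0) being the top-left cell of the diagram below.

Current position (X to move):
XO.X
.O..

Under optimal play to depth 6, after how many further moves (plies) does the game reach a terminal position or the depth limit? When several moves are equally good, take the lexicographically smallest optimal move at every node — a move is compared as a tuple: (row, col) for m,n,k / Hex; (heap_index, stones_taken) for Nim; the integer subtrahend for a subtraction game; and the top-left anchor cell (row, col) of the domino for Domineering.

ply 1, X at XO.X/.O.. | (0,2)=-1→XOXX/.O..; (1,0)=+0→XO.X/XO..*; (1,2)=+0→XO.X/.OX.; (1,3)=+0→XO.X/.O.X
ply 2, O at XO.X/XO.. | (0,2)=+0→XOOX/XO..*; (1,2)=+0→XO.X/XOO.; (1,3)=+0→XO.X/XO.O
ply 3, X at XOOX/XO.. | (1,2)=+0→XOOX/XOX.*; (1,3)=+0→XOOX/XO.X
ply 4, O at XOOX/XOX. | (1,3)=+0→XOOX/XOXO*
ply 5: XOOX/XOXO is terminal +0 (X); from XO.X/.O.. depth 6

PV length from [XO.X/.O..]: 4 plies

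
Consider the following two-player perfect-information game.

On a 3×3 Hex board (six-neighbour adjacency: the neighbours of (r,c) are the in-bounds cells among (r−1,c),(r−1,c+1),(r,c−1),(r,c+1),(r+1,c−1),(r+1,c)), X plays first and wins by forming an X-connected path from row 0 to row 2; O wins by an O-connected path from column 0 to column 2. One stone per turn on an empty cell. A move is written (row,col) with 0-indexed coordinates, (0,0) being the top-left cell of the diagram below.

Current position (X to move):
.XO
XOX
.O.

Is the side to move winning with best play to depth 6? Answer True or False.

p1 X@[.XO/XOX/.O.]: (0,0)[XXO/XOX/.O.]-1 (2,0)[.XO/XOX/XO.]+1* (2,2)[.XO/XOX/.OX]-1
p2 O@[.XO/XOX/XO.] terminal -1; root [.XO/XOX/.O.] d6

X winning at [.XO/XOX/.O.]: True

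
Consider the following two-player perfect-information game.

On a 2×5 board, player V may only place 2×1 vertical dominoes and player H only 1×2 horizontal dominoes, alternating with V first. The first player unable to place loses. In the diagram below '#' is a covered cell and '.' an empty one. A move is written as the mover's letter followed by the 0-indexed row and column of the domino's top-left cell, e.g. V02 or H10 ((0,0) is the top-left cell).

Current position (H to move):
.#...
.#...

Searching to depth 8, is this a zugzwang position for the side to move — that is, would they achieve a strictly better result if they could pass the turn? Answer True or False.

ply 1, H at .#.../.#... | H02=-1→.###./.#...*; H03=-1→.#.##/.#...; H12=-1→.#.../.###.; H13=-1→.#.../.#.##
ply 2, V at .###./.#... | V00=-1→####./##...; V04=+1→.####/.#..#*
ply 3, H at .####/.#..# | H12=-1→.####/.####*
ply 4, V at .####/.#### | V00=+1→#####/#####*
ply 5: #####/##### is terminal -1 (H); from .#.../.#... depth 8
suppose H passes — search the same position with V to move:
pass> ply 1, V at .#.../.#... | V00=-1→##.../##...; V02=-1→.##../.##..; V03=+1→.#.#./.#.#.*; V04=-1→.#..#/.#..#
pass> ply 2: .#.#./.#.#. is terminal -1 (H); from .#.../.#... depth 8
for H: play -1, pass -1

zugzwang(.#.../.#..., H) = False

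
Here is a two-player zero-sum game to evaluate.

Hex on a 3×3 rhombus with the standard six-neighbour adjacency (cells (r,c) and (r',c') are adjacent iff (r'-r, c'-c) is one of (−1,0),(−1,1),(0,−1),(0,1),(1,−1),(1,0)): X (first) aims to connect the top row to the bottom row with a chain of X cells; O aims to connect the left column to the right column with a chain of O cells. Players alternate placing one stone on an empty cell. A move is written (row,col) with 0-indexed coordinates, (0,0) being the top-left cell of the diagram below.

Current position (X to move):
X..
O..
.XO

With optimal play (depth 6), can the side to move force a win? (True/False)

X winning at [X../O../.XO]: True

ply 1, X at X../O../.XO | (0,1)=-1→XX./O../.XO; (0,2)=+1→X.X/O../.XO*; (1,1)=+1→X../OX./.XO; (1,2)=-1→X../O.X/.XO; (2,0)=-1→X../O../XXO
ply 2, O at X.X/O../.XO | (0,1)=-1→XOX/O../.XO*; (1,1)=-1→X.X/OO./.XO; (1,2)=-1→X.X/O.O/.XO; (2,0)=-1→X.X/O../OXO
ply 3, X at XOX/O../.XO | (1,1)=+1→XOX/OX./.XO*; (1,2)=+1→XOX/O.X/.XO; (2,0)=+1→XOX/O../XXO
ply 4: XOX/OX./.XO is terminal -1 (O); from X../O../.XO depth 6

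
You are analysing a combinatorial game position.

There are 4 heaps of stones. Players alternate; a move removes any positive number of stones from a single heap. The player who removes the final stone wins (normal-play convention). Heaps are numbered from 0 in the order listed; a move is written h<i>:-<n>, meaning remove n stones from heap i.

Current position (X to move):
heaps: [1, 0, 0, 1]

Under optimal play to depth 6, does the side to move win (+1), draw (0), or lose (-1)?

[(1,0,0,1)] X move#1: h0:-1:-1/(0,0,0,1)*, h3:-1:-1/(1,0,0,0)
[(0,0,0,1)] O move#2: h3:-1:+1/(0,0,0,0)*
[(0,0,0,0)] end (terminal -1, X#3); searched (1,0,0,1) to 6

value((1,0,0,1), X) = -1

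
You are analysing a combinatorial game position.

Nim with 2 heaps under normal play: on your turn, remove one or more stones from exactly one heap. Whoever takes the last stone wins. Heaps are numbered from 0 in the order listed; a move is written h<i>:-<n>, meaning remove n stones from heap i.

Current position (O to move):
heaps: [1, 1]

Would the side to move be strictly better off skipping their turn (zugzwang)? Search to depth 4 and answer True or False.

ply 1, O at (1,1) | h0:-1=-1→(0,1)*; h1:-1=-1→(1,0)
ply 2, X at (0,1) | h1:-1=+1→(0,0)*
ply 3: (0,0) is terminal -1 (O); from (1,1) depth 4
pass branch (X moves first from the same position):
  | ply 1, X at (1,1) | h0:-1=-1→(0,1)*; h1:-1=-1→(1,0)
  | ply 2, O at (0,1) | h1:-1=+1→(0,0)*
  | ply 3: (0,0) is terminal -1 (X); from (1,1) depth 4
O moving scores -1; O passing scores +1

zugzwang((1,1), O) = True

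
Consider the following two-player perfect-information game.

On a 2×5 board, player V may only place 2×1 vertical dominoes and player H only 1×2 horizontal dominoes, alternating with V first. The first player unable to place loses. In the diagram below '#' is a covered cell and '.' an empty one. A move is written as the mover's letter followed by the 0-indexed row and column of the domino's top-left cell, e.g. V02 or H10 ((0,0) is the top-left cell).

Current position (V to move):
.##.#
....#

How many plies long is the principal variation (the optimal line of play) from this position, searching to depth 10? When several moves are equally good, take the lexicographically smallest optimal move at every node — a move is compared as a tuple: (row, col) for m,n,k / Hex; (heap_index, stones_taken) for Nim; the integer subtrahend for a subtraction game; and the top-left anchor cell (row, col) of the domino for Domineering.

PV length from [.##.#/....#]: 2 plies

[.##.#/....#] V move#1: V00:-1/###.#/#...#*, V03:-1/.####/...##
[###.#/#...#] H move#2: H11:-1/###.#/###.#, H12:+1/###.#/#.###*
[###.#/#.###] end (terminal -1, V#3); searched .##.#/....# to 10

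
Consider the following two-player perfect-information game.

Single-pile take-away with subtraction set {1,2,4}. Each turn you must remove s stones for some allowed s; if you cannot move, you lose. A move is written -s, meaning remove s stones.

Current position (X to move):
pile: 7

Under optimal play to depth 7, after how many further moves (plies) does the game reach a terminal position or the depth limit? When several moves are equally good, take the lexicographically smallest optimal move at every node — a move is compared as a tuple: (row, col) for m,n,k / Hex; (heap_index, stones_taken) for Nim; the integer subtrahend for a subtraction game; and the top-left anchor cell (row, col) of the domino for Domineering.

p1 X@[7]: -1[6]+1* -2[5]-1 -4[3]+1
p2 O@[6]: -1[5]-1* -2[4]-1 -4[2]-1
p3 X@[5]: -1[4]-1 -2[3]+1* -4[1]-1
p4 O@[3]: -1[2]-1* -2[1]-1
p5 X@[2]: -1[1]-1 -2[0]+1*
p6 O@[0] terminal -1; root [7] d7

PV length from [7]: 5 plies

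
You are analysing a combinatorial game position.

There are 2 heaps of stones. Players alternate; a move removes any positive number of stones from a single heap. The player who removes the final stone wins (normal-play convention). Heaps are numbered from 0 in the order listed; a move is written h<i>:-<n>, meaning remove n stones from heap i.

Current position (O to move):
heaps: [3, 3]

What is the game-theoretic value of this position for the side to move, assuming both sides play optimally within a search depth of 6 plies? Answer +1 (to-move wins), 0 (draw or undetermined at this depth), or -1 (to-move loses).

ply 1, O at (3,3) | h0:-1=-1→(2,3)*; h0:-2=-1→(1,3); h0:-3=-1→(0,3); h1:-1=-1→(3,2); h1:-2=-1→(3,1); h1:-3=-1→(3,0)
ply 2, X at (2,3) | h0:-1=-1→(1,3); h0:-2=-1→(0,3); h1:-1=+1→(2,2)*; h1:-2=-1→(2,1); h1:-3=-1→(2,0)
ply 3, O at (2,2) | h0:-1=-1→(1,2)*; h0:-2=-1→(0,2); h1:-1=-1→(2,1); h1:-2=-1→(2,0)
ply 4, X at (1,2) | h0:-1=-1→(0,2); h1:-1=+1→(1,1)*; h1:-2=-1→(1,0)
ply 5, O at (1,1) | h0:-1=-1→(0,1)*; h1:-1=-1→(1,0)
ply 6, X at (0,1) | h1:-1=+1→(0,0)*
ply 7: (0,0) is terminal -1 (O); from (3,3) depth 6

value((3,3), O) = -1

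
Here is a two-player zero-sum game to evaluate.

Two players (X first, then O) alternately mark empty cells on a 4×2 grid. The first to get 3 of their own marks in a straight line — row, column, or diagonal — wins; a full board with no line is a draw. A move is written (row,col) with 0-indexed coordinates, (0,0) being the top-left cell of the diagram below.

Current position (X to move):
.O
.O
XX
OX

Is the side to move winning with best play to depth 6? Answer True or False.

X winning at [.O/.O/XX/OX]: False

ply 1, X at .O/.O/XX/OX | (0,0)=+0→XO/.O/XX/OX*; (1,0)=+0→.O/XO/XX/OX
ply 2, O at XO/.O/XX/OX | (1,0)=+0→XO/OO/XX/OX*
ply 3: XO/OO/XX/OX is terminal +0 (X); from .O/.O/XX/OX depth 6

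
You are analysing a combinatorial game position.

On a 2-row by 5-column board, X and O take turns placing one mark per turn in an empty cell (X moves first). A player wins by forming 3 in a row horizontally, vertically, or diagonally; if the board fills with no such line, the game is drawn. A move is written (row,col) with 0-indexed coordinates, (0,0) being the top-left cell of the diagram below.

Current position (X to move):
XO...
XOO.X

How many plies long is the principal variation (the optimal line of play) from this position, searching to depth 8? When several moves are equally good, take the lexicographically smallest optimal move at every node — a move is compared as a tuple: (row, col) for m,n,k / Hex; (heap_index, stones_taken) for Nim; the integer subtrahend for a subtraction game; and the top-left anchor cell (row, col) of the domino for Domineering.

[XO.../XOO.X] X move#1: (0,2):-1/XOX../XOO.X, (0,3):-1/XO.X./XOO.X, (0,4):-1/XO..X/XOO.X, (1,3):+0/XO.../XOOXX*
[XO.../XOOXX] O move#2: (0,2):+0/XOO../XOOXX*, (0,3):+0/XO.O./XOOXX, (0,4):+0/XO..O/XOOXX
[XOO../XOOXX] X move#3: (0,3):+0/XOOX./XOOXX*, (0,4):-1/XOO.X/XOOXX
[XOOX./XOOXX] O move#4: (0,4):+0/XOOXO/XOOXX*
[XOOXO/XOOXX] end (terminal +0, X#5); searched XO.../XOO.X to 8

PV length from [XO.../XOO.X]: 4 plies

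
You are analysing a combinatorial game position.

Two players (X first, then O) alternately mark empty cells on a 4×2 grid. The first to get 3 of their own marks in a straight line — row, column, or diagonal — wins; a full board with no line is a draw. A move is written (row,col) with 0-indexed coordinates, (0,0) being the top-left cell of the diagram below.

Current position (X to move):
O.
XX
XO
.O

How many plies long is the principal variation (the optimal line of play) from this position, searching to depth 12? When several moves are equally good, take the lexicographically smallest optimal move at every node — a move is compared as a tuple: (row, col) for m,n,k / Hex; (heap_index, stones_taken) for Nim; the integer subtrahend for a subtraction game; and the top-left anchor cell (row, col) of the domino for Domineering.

PV length from [O./XX/XO/.O]: 1 ply

ply 1, X at O./XX/XO/.O | (0,1)=+0→OX/XX/XO/.O; (3,0)=+1→O./XX/XO/XO*
ply 2: O./XX/XO/XO is terminal -1 (O); from O./XX/XO/.O depth 12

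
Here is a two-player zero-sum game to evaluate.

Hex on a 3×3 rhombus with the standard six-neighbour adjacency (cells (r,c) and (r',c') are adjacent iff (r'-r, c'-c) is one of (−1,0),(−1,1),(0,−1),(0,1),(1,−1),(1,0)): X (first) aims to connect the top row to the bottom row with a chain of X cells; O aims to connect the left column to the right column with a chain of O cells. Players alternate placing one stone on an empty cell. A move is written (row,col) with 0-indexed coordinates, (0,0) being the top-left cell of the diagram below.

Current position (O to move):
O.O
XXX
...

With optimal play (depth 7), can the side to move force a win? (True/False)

O winning at [O.O/XXX/...]: True

p1 O@[O.O/XXX/...]: (0,1)[OOO/XXX/...]+1* (2,0)[O.O/XXX/O..]-1 (2,1)[O.O/XXX/.O.]-1 (2,2)[O.O/XXX/..O]-1
p2 X@[OOO/XXX/...] terminal -1; root [O.O/XXX/...] d7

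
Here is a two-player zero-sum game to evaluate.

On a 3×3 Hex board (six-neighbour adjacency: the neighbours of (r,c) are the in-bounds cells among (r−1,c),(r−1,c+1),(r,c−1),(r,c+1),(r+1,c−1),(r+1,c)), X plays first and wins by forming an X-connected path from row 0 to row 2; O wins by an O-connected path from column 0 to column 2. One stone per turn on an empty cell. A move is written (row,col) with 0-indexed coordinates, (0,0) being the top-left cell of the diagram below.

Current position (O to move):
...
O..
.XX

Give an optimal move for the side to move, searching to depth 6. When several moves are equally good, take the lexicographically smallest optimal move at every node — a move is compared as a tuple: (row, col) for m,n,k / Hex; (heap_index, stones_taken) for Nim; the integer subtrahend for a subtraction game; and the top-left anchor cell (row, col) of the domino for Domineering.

ply 1, O at .../O../.XX | (0,0)=-1→O../O../.XX; (0,1)=-1→.O./O../.XX; (0,2)=+1→..O/O../.XX*; (1,1)=+1→.../OO./.XX; (1,2)=-1→.../O.O/.XX; (2,0)=-1→.../O../OXX
ply 2, X at ..O/O../.XX | (0,0)=-1→X.O/O../.XX*; (0,1)=-1→.XO/O../.XX; (1,1)=-1→..O/OX./.XX; (1,2)=-1→..O/O.X/.XX; (2,0)=-1→..O/O../XXX
ply 3, O at X.O/O../.XX | (0,1)=+1→XOO/O../.XX*; (1,1)=+1→X.O/OO./.XX; (1,2)=+1→X.O/O.O/.XX; (2,0)=+1→X.O/O../OXX
ply 4: XOO/O../.XX is terminal -1 (X); from .../O../.XX depth 6

O's best at [.../O../.XX]: (0,2)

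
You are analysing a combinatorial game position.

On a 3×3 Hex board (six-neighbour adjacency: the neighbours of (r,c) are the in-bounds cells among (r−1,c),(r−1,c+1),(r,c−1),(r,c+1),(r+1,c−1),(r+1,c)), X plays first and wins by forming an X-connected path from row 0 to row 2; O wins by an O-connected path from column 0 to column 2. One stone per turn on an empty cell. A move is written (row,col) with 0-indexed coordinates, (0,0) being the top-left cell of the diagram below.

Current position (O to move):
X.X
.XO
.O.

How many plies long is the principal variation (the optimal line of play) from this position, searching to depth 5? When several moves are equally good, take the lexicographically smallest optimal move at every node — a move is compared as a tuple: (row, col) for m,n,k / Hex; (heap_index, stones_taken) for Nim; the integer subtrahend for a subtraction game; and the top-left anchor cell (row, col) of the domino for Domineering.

PV length from [X.X/.XO/.O.]: 1 ply

p1 O@[X.X/.XO/.O.]: (0,1)[XOX/.XO/.O.]-1 (1,0)[X.X/OXO/.O.]-1 (2,0)[X.X/.XO/OO.]+1* (2,2)[X.X/.XO/.OO]-1
p2 X@[X.X/.XO/OO.] terminal -1; root [X.X/.XO/.O.] d5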